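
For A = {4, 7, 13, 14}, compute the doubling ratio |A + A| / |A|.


|A| = 4.
Compute A + A by enumerating all 16 pairs.
A + A = {8, 11, 14, 17, 18, 20, 21, 26, 27, 28}, so |A + A| = 10.
K = |A + A| / |A| = 10/4 = 5/2 ≈ 2.5000.
Reference: AP of size 4 gives K = 7/4 ≈ 1.7500; a fully generic set of size 4 gives K ≈ 2.5000.

|A| = 4, |A + A| = 10, K = 10/4 = 5/2.


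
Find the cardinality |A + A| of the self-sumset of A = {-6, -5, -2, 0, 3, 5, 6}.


A + A = {a + a' : a, a' ∈ A}; |A| = 7.
General bounds: 2|A| - 1 ≤ |A + A| ≤ |A|(|A|+1)/2, i.e. 13 ≤ |A + A| ≤ 28.
Lower bound 2|A|-1 is attained iff A is an arithmetic progression.
Enumerate sums a + a' for a ≤ a' (symmetric, so this suffices):
a = -6: -6+-6=-12, -6+-5=-11, -6+-2=-8, -6+0=-6, -6+3=-3, -6+5=-1, -6+6=0
a = -5: -5+-5=-10, -5+-2=-7, -5+0=-5, -5+3=-2, -5+5=0, -5+6=1
a = -2: -2+-2=-4, -2+0=-2, -2+3=1, -2+5=3, -2+6=4
a = 0: 0+0=0, 0+3=3, 0+5=5, 0+6=6
a = 3: 3+3=6, 3+5=8, 3+6=9
a = 5: 5+5=10, 5+6=11
a = 6: 6+6=12
Distinct sums: {-12, -11, -10, -8, -7, -6, -5, -4, -3, -2, -1, 0, 1, 3, 4, 5, 6, 8, 9, 10, 11, 12}
|A + A| = 22

|A + A| = 22


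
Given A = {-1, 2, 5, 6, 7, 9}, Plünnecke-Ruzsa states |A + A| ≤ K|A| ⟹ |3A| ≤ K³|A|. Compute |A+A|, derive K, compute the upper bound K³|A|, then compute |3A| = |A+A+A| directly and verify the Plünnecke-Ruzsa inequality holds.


|A| = 6.
Step 1: Compute A + A by enumerating all 36 pairs.
A + A = {-2, 1, 4, 5, 6, 7, 8, 9, 10, 11, 12, 13, 14, 15, 16, 18}, so |A + A| = 16.
Step 2: Doubling constant K = |A + A|/|A| = 16/6 = 16/6 ≈ 2.6667.
Step 3: Plünnecke-Ruzsa gives |3A| ≤ K³·|A| = (2.6667)³ · 6 ≈ 113.7778.
Step 4: Compute 3A = A + A + A directly by enumerating all triples (a,b,c) ∈ A³; |3A| = 26.
Step 5: Check 26 ≤ 113.7778? Yes ✓.

K = 16/6, Plünnecke-Ruzsa bound K³|A| ≈ 113.7778, |3A| = 26, inequality holds.


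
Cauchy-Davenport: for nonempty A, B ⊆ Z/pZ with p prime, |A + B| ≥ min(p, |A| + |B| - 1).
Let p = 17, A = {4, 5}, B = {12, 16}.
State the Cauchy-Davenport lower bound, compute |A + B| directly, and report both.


Cauchy-Davenport: |A + B| ≥ min(p, |A| + |B| - 1) for A, B nonempty in Z/pZ.
|A| = 2, |B| = 2, p = 17.
CD lower bound = min(17, 2 + 2 - 1) = min(17, 3) = 3.
Compute A + B mod 17 directly:
a = 4: 4+12=16, 4+16=3
a = 5: 5+12=0, 5+16=4
A + B = {0, 3, 4, 16}, so |A + B| = 4.
Verify: 4 ≥ 3? Yes ✓.

CD lower bound = 3, actual |A + B| = 4.


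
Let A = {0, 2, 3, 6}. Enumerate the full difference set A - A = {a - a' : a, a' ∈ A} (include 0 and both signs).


A - A = {a - a' : a, a' ∈ A}.
Compute a - a' for each ordered pair (a, a'):
a = 0: 0-0=0, 0-2=-2, 0-3=-3, 0-6=-6
a = 2: 2-0=2, 2-2=0, 2-3=-1, 2-6=-4
a = 3: 3-0=3, 3-2=1, 3-3=0, 3-6=-3
a = 6: 6-0=6, 6-2=4, 6-3=3, 6-6=0
Collecting distinct values (and noting 0 appears from a-a):
A - A = {-6, -4, -3, -2, -1, 0, 1, 2, 3, 4, 6}
|A - A| = 11

A - A = {-6, -4, -3, -2, -1, 0, 1, 2, 3, 4, 6}


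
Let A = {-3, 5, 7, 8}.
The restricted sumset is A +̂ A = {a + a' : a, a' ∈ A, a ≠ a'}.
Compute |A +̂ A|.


Restricted sumset: A +̂ A = {a + a' : a ∈ A, a' ∈ A, a ≠ a'}.
Equivalently, take A + A and drop any sum 2a that is achievable ONLY as a + a for a ∈ A (i.e. sums representable only with equal summands).
Enumerate pairs (a, a') with a < a' (symmetric, so each unordered pair gives one sum; this covers all a ≠ a'):
  -3 + 5 = 2
  -3 + 7 = 4
  -3 + 8 = 5
  5 + 7 = 12
  5 + 8 = 13
  7 + 8 = 15
Collected distinct sums: {2, 4, 5, 12, 13, 15}
|A +̂ A| = 6
(Reference bound: |A +̂ A| ≥ 2|A| - 3 for |A| ≥ 2, with |A| = 4 giving ≥ 5.)

|A +̂ A| = 6


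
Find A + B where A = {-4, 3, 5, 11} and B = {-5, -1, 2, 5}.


A + B = {a + b : a ∈ A, b ∈ B}.
Enumerate all |A|·|B| = 4·4 = 16 pairs (a, b) and collect distinct sums.
a = -4: -4+-5=-9, -4+-1=-5, -4+2=-2, -4+5=1
a = 3: 3+-5=-2, 3+-1=2, 3+2=5, 3+5=8
a = 5: 5+-5=0, 5+-1=4, 5+2=7, 5+5=10
a = 11: 11+-5=6, 11+-1=10, 11+2=13, 11+5=16
Collecting distinct sums: A + B = {-9, -5, -2, 0, 1, 2, 4, 5, 6, 7, 8, 10, 13, 16}
|A + B| = 14

A + B = {-9, -5, -2, 0, 1, 2, 4, 5, 6, 7, 8, 10, 13, 16}


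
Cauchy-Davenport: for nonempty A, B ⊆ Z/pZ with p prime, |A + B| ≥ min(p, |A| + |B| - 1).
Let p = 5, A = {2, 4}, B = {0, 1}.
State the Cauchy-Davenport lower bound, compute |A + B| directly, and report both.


Cauchy-Davenport: |A + B| ≥ min(p, |A| + |B| - 1) for A, B nonempty in Z/pZ.
|A| = 2, |B| = 2, p = 5.
CD lower bound = min(5, 2 + 2 - 1) = min(5, 3) = 3.
Compute A + B mod 5 directly:
a = 2: 2+0=2, 2+1=3
a = 4: 4+0=4, 4+1=0
A + B = {0, 2, 3, 4}, so |A + B| = 4.
Verify: 4 ≥ 3? Yes ✓.

CD lower bound = 3, actual |A + B| = 4.


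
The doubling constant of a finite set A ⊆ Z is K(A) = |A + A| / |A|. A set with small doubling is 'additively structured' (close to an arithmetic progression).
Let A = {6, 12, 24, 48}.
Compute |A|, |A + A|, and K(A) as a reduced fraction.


|A| = 4.
Compute A + A by enumerating all 16 pairs.
A + A = {12, 18, 24, 30, 36, 48, 54, 60, 72, 96}, so |A + A| = 10.
K = |A + A| / |A| = 10/4 = 5/2 ≈ 2.5000.
Reference: AP of size 4 gives K = 7/4 ≈ 1.7500; a fully generic set of size 4 gives K ≈ 2.5000.

|A| = 4, |A + A| = 10, K = 10/4 = 5/2.


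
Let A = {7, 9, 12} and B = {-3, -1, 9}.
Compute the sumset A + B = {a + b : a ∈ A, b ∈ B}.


A + B = {a + b : a ∈ A, b ∈ B}.
Enumerate all |A|·|B| = 3·3 = 9 pairs (a, b) and collect distinct sums.
a = 7: 7+-3=4, 7+-1=6, 7+9=16
a = 9: 9+-3=6, 9+-1=8, 9+9=18
a = 12: 12+-3=9, 12+-1=11, 12+9=21
Collecting distinct sums: A + B = {4, 6, 8, 9, 11, 16, 18, 21}
|A + B| = 8

A + B = {4, 6, 8, 9, 11, 16, 18, 21}


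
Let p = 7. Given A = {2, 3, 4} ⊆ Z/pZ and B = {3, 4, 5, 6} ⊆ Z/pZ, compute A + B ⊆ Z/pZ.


Work in Z/7Z: reduce every sum a + b modulo 7.
Enumerate all 12 pairs:
a = 2: 2+3=5, 2+4=6, 2+5=0, 2+6=1
a = 3: 3+3=6, 3+4=0, 3+5=1, 3+6=2
a = 4: 4+3=0, 4+4=1, 4+5=2, 4+6=3
Distinct residues collected: {0, 1, 2, 3, 5, 6}
|A + B| = 6 (out of 7 total residues).

A + B = {0, 1, 2, 3, 5, 6}


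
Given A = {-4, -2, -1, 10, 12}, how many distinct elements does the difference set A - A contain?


A - A = {a - a' : a, a' ∈ A}; |A| = 5.
Bounds: 2|A|-1 ≤ |A - A| ≤ |A|² - |A| + 1, i.e. 9 ≤ |A - A| ≤ 21.
Note: 0 ∈ A - A always (from a - a). The set is symmetric: if d ∈ A - A then -d ∈ A - A.
Enumerate nonzero differences d = a - a' with a > a' (then include -d):
Positive differences: {1, 2, 3, 11, 12, 13, 14, 16}
Full difference set: {0} ∪ (positive diffs) ∪ (negative diffs).
|A - A| = 1 + 2·8 = 17 (matches direct enumeration: 17).

|A - A| = 17


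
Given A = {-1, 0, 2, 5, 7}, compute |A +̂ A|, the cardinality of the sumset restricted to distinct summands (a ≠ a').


Restricted sumset: A +̂ A = {a + a' : a ∈ A, a' ∈ A, a ≠ a'}.
Equivalently, take A + A and drop any sum 2a that is achievable ONLY as a + a for a ∈ A (i.e. sums representable only with equal summands).
Enumerate pairs (a, a') with a < a' (symmetric, so each unordered pair gives one sum; this covers all a ≠ a'):
  -1 + 0 = -1
  -1 + 2 = 1
  -1 + 5 = 4
  -1 + 7 = 6
  0 + 2 = 2
  0 + 5 = 5
  0 + 7 = 7
  2 + 5 = 7
  2 + 7 = 9
  5 + 7 = 12
Collected distinct sums: {-1, 1, 2, 4, 5, 6, 7, 9, 12}
|A +̂ A| = 9
(Reference bound: |A +̂ A| ≥ 2|A| - 3 for |A| ≥ 2, with |A| = 5 giving ≥ 7.)

|A +̂ A| = 9


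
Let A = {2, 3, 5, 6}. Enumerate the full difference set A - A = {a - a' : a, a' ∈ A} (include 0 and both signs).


A - A = {a - a' : a, a' ∈ A}.
Compute a - a' for each ordered pair (a, a'):
a = 2: 2-2=0, 2-3=-1, 2-5=-3, 2-6=-4
a = 3: 3-2=1, 3-3=0, 3-5=-2, 3-6=-3
a = 5: 5-2=3, 5-3=2, 5-5=0, 5-6=-1
a = 6: 6-2=4, 6-3=3, 6-5=1, 6-6=0
Collecting distinct values (and noting 0 appears from a-a):
A - A = {-4, -3, -2, -1, 0, 1, 2, 3, 4}
|A - A| = 9

A - A = {-4, -3, -2, -1, 0, 1, 2, 3, 4}


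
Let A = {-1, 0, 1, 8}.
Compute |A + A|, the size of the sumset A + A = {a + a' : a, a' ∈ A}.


A + A = {a + a' : a, a' ∈ A}; |A| = 4.
General bounds: 2|A| - 1 ≤ |A + A| ≤ |A|(|A|+1)/2, i.e. 7 ≤ |A + A| ≤ 10.
Lower bound 2|A|-1 is attained iff A is an arithmetic progression.
Enumerate sums a + a' for a ≤ a' (symmetric, so this suffices):
a = -1: -1+-1=-2, -1+0=-1, -1+1=0, -1+8=7
a = 0: 0+0=0, 0+1=1, 0+8=8
a = 1: 1+1=2, 1+8=9
a = 8: 8+8=16
Distinct sums: {-2, -1, 0, 1, 2, 7, 8, 9, 16}
|A + A| = 9

|A + A| = 9


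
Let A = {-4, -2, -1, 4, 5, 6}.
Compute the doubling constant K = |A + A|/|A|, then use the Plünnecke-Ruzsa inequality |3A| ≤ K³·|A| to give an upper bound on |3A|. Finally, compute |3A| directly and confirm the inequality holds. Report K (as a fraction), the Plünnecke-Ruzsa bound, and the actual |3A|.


|A| = 6.
Step 1: Compute A + A by enumerating all 36 pairs.
A + A = {-8, -6, -5, -4, -3, -2, 0, 1, 2, 3, 4, 5, 8, 9, 10, 11, 12}, so |A + A| = 17.
Step 2: Doubling constant K = |A + A|/|A| = 17/6 = 17/6 ≈ 2.8333.
Step 3: Plünnecke-Ruzsa gives |3A| ≤ K³·|A| = (2.8333)³ · 6 ≈ 136.4722.
Step 4: Compute 3A = A + A + A directly by enumerating all triples (a,b,c) ∈ A³; |3A| = 30.
Step 5: Check 30 ≤ 136.4722? Yes ✓.

K = 17/6, Plünnecke-Ruzsa bound K³|A| ≈ 136.4722, |3A| = 30, inequality holds.


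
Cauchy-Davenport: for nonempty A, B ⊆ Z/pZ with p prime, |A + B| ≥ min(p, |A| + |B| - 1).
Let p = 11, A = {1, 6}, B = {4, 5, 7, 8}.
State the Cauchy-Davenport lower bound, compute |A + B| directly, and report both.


Cauchy-Davenport: |A + B| ≥ min(p, |A| + |B| - 1) for A, B nonempty in Z/pZ.
|A| = 2, |B| = 4, p = 11.
CD lower bound = min(11, 2 + 4 - 1) = min(11, 5) = 5.
Compute A + B mod 11 directly:
a = 1: 1+4=5, 1+5=6, 1+7=8, 1+8=9
a = 6: 6+4=10, 6+5=0, 6+7=2, 6+8=3
A + B = {0, 2, 3, 5, 6, 8, 9, 10}, so |A + B| = 8.
Verify: 8 ≥ 5? Yes ✓.

CD lower bound = 5, actual |A + B| = 8.


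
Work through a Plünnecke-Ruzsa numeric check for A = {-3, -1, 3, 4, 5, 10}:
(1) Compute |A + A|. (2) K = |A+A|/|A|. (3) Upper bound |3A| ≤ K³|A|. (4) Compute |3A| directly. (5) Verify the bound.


|A| = 6.
Step 1: Compute A + A by enumerating all 36 pairs.
A + A = {-6, -4, -2, 0, 1, 2, 3, 4, 6, 7, 8, 9, 10, 13, 14, 15, 20}, so |A + A| = 17.
Step 2: Doubling constant K = |A + A|/|A| = 17/6 = 17/6 ≈ 2.8333.
Step 3: Plünnecke-Ruzsa gives |3A| ≤ K³·|A| = (2.8333)³ · 6 ≈ 136.4722.
Step 4: Compute 3A = A + A + A directly by enumerating all triples (a,b,c) ∈ A³; |3A| = 31.
Step 5: Check 31 ≤ 136.4722? Yes ✓.

K = 17/6, Plünnecke-Ruzsa bound K³|A| ≈ 136.4722, |3A| = 31, inequality holds.


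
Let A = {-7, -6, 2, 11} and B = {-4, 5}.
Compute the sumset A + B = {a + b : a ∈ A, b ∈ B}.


A + B = {a + b : a ∈ A, b ∈ B}.
Enumerate all |A|·|B| = 4·2 = 8 pairs (a, b) and collect distinct sums.
a = -7: -7+-4=-11, -7+5=-2
a = -6: -6+-4=-10, -6+5=-1
a = 2: 2+-4=-2, 2+5=7
a = 11: 11+-4=7, 11+5=16
Collecting distinct sums: A + B = {-11, -10, -2, -1, 7, 16}
|A + B| = 6

A + B = {-11, -10, -2, -1, 7, 16}


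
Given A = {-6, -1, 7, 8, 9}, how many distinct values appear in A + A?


A + A = {a + a' : a, a' ∈ A}; |A| = 5.
General bounds: 2|A| - 1 ≤ |A + A| ≤ |A|(|A|+1)/2, i.e. 9 ≤ |A + A| ≤ 15.
Lower bound 2|A|-1 is attained iff A is an arithmetic progression.
Enumerate sums a + a' for a ≤ a' (symmetric, so this suffices):
a = -6: -6+-6=-12, -6+-1=-7, -6+7=1, -6+8=2, -6+9=3
a = -1: -1+-1=-2, -1+7=6, -1+8=7, -1+9=8
a = 7: 7+7=14, 7+8=15, 7+9=16
a = 8: 8+8=16, 8+9=17
a = 9: 9+9=18
Distinct sums: {-12, -7, -2, 1, 2, 3, 6, 7, 8, 14, 15, 16, 17, 18}
|A + A| = 14

|A + A| = 14


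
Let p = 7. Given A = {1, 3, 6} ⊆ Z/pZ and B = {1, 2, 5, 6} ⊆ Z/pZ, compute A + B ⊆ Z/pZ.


Work in Z/7Z: reduce every sum a + b modulo 7.
Enumerate all 12 pairs:
a = 1: 1+1=2, 1+2=3, 1+5=6, 1+6=0
a = 3: 3+1=4, 3+2=5, 3+5=1, 3+6=2
a = 6: 6+1=0, 6+2=1, 6+5=4, 6+6=5
Distinct residues collected: {0, 1, 2, 3, 4, 5, 6}
|A + B| = 7 (out of 7 total residues).

A + B = {0, 1, 2, 3, 4, 5, 6}


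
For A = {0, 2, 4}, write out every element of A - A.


A - A = {a - a' : a, a' ∈ A}.
Compute a - a' for each ordered pair (a, a'):
a = 0: 0-0=0, 0-2=-2, 0-4=-4
a = 2: 2-0=2, 2-2=0, 2-4=-2
a = 4: 4-0=4, 4-2=2, 4-4=0
Collecting distinct values (and noting 0 appears from a-a):
A - A = {-4, -2, 0, 2, 4}
|A - A| = 5

A - A = {-4, -2, 0, 2, 4}


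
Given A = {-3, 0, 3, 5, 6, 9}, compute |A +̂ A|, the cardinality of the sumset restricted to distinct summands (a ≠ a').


Restricted sumset: A +̂ A = {a + a' : a ∈ A, a' ∈ A, a ≠ a'}.
Equivalently, take A + A and drop any sum 2a that is achievable ONLY as a + a for a ∈ A (i.e. sums representable only with equal summands).
Enumerate pairs (a, a') with a < a' (symmetric, so each unordered pair gives one sum; this covers all a ≠ a'):
  -3 + 0 = -3
  -3 + 3 = 0
  -3 + 5 = 2
  -3 + 6 = 3
  -3 + 9 = 6
  0 + 3 = 3
  0 + 5 = 5
  0 + 6 = 6
  0 + 9 = 9
  3 + 5 = 8
  3 + 6 = 9
  3 + 9 = 12
  5 + 6 = 11
  5 + 9 = 14
  6 + 9 = 15
Collected distinct sums: {-3, 0, 2, 3, 5, 6, 8, 9, 11, 12, 14, 15}
|A +̂ A| = 12
(Reference bound: |A +̂ A| ≥ 2|A| - 3 for |A| ≥ 2, with |A| = 6 giving ≥ 9.)

|A +̂ A| = 12


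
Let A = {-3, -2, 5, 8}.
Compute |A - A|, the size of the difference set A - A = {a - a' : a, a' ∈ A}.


A - A = {a - a' : a, a' ∈ A}; |A| = 4.
Bounds: 2|A|-1 ≤ |A - A| ≤ |A|² - |A| + 1, i.e. 7 ≤ |A - A| ≤ 13.
Note: 0 ∈ A - A always (from a - a). The set is symmetric: if d ∈ A - A then -d ∈ A - A.
Enumerate nonzero differences d = a - a' with a > a' (then include -d):
Positive differences: {1, 3, 7, 8, 10, 11}
Full difference set: {0} ∪ (positive diffs) ∪ (negative diffs).
|A - A| = 1 + 2·6 = 13 (matches direct enumeration: 13).

|A - A| = 13


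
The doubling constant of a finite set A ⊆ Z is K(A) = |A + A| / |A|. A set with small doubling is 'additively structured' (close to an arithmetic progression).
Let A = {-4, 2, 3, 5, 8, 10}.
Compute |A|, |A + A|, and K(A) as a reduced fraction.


|A| = 6.
Compute A + A by enumerating all 36 pairs.
A + A = {-8, -2, -1, 1, 4, 5, 6, 7, 8, 10, 11, 12, 13, 15, 16, 18, 20}, so |A + A| = 17.
K = |A + A| / |A| = 17/6 (already in lowest terms) ≈ 2.8333.
Reference: AP of size 6 gives K = 11/6 ≈ 1.8333; a fully generic set of size 6 gives K ≈ 3.5000.

|A| = 6, |A + A| = 17, K = 17/6.


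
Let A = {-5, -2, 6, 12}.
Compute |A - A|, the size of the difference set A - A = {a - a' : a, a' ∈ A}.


A - A = {a - a' : a, a' ∈ A}; |A| = 4.
Bounds: 2|A|-1 ≤ |A - A| ≤ |A|² - |A| + 1, i.e. 7 ≤ |A - A| ≤ 13.
Note: 0 ∈ A - A always (from a - a). The set is symmetric: if d ∈ A - A then -d ∈ A - A.
Enumerate nonzero differences d = a - a' with a > a' (then include -d):
Positive differences: {3, 6, 8, 11, 14, 17}
Full difference set: {0} ∪ (positive diffs) ∪ (negative diffs).
|A - A| = 1 + 2·6 = 13 (matches direct enumeration: 13).

|A - A| = 13


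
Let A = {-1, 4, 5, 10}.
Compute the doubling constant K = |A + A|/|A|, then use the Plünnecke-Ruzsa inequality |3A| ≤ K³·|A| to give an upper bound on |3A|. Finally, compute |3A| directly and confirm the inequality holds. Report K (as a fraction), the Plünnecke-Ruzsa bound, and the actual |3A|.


|A| = 4.
Step 1: Compute A + A by enumerating all 16 pairs.
A + A = {-2, 3, 4, 8, 9, 10, 14, 15, 20}, so |A + A| = 9.
Step 2: Doubling constant K = |A + A|/|A| = 9/4 = 9/4 ≈ 2.2500.
Step 3: Plünnecke-Ruzsa gives |3A| ≤ K³·|A| = (2.2500)³ · 4 ≈ 45.5625.
Step 4: Compute 3A = A + A + A directly by enumerating all triples (a,b,c) ∈ A³; |3A| = 16.
Step 5: Check 16 ≤ 45.5625? Yes ✓.

K = 9/4, Plünnecke-Ruzsa bound K³|A| ≈ 45.5625, |3A| = 16, inequality holds.


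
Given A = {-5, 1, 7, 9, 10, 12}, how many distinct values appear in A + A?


A + A = {a + a' : a, a' ∈ A}; |A| = 6.
General bounds: 2|A| - 1 ≤ |A + A| ≤ |A|(|A|+1)/2, i.e. 11 ≤ |A + A| ≤ 21.
Lower bound 2|A|-1 is attained iff A is an arithmetic progression.
Enumerate sums a + a' for a ≤ a' (symmetric, so this suffices):
a = -5: -5+-5=-10, -5+1=-4, -5+7=2, -5+9=4, -5+10=5, -5+12=7
a = 1: 1+1=2, 1+7=8, 1+9=10, 1+10=11, 1+12=13
a = 7: 7+7=14, 7+9=16, 7+10=17, 7+12=19
a = 9: 9+9=18, 9+10=19, 9+12=21
a = 10: 10+10=20, 10+12=22
a = 12: 12+12=24
Distinct sums: {-10, -4, 2, 4, 5, 7, 8, 10, 11, 13, 14, 16, 17, 18, 19, 20, 21, 22, 24}
|A + A| = 19

|A + A| = 19


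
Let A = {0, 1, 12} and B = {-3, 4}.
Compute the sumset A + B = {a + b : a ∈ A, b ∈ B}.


A + B = {a + b : a ∈ A, b ∈ B}.
Enumerate all |A|·|B| = 3·2 = 6 pairs (a, b) and collect distinct sums.
a = 0: 0+-3=-3, 0+4=4
a = 1: 1+-3=-2, 1+4=5
a = 12: 12+-3=9, 12+4=16
Collecting distinct sums: A + B = {-3, -2, 4, 5, 9, 16}
|A + B| = 6

A + B = {-3, -2, 4, 5, 9, 16}


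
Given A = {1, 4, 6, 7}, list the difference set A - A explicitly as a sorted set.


A - A = {a - a' : a, a' ∈ A}.
Compute a - a' for each ordered pair (a, a'):
a = 1: 1-1=0, 1-4=-3, 1-6=-5, 1-7=-6
a = 4: 4-1=3, 4-4=0, 4-6=-2, 4-7=-3
a = 6: 6-1=5, 6-4=2, 6-6=0, 6-7=-1
a = 7: 7-1=6, 7-4=3, 7-6=1, 7-7=0
Collecting distinct values (and noting 0 appears from a-a):
A - A = {-6, -5, -3, -2, -1, 0, 1, 2, 3, 5, 6}
|A - A| = 11

A - A = {-6, -5, -3, -2, -1, 0, 1, 2, 3, 5, 6}


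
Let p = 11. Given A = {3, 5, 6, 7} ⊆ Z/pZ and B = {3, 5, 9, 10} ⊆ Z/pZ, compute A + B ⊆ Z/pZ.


Work in Z/11Z: reduce every sum a + b modulo 11.
Enumerate all 16 pairs:
a = 3: 3+3=6, 3+5=8, 3+9=1, 3+10=2
a = 5: 5+3=8, 5+5=10, 5+9=3, 5+10=4
a = 6: 6+3=9, 6+5=0, 6+9=4, 6+10=5
a = 7: 7+3=10, 7+5=1, 7+9=5, 7+10=6
Distinct residues collected: {0, 1, 2, 3, 4, 5, 6, 8, 9, 10}
|A + B| = 10 (out of 11 total residues).

A + B = {0, 1, 2, 3, 4, 5, 6, 8, 9, 10}


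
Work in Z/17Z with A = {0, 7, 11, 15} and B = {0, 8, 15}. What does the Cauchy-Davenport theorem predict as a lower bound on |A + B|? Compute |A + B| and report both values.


Cauchy-Davenport: |A + B| ≥ min(p, |A| + |B| - 1) for A, B nonempty in Z/pZ.
|A| = 4, |B| = 3, p = 17.
CD lower bound = min(17, 4 + 3 - 1) = min(17, 6) = 6.
Compute A + B mod 17 directly:
a = 0: 0+0=0, 0+8=8, 0+15=15
a = 7: 7+0=7, 7+8=15, 7+15=5
a = 11: 11+0=11, 11+8=2, 11+15=9
a = 15: 15+0=15, 15+8=6, 15+15=13
A + B = {0, 2, 5, 6, 7, 8, 9, 11, 13, 15}, so |A + B| = 10.
Verify: 10 ≥ 6? Yes ✓.

CD lower bound = 6, actual |A + B| = 10.


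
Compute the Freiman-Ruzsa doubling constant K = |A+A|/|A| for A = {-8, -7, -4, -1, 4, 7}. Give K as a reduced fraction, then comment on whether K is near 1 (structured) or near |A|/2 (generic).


|A| = 6.
Compute A + A by enumerating all 36 pairs.
A + A = {-16, -15, -14, -12, -11, -9, -8, -5, -4, -3, -2, -1, 0, 3, 6, 8, 11, 14}, so |A + A| = 18.
K = |A + A| / |A| = 18/6 = 3/1 ≈ 3.0000.
Reference: AP of size 6 gives K = 11/6 ≈ 1.8333; a fully generic set of size 6 gives K ≈ 3.5000.

|A| = 6, |A + A| = 18, K = 18/6 = 3/1.


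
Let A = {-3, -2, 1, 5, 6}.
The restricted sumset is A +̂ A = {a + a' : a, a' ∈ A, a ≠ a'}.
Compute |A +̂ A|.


Restricted sumset: A +̂ A = {a + a' : a ∈ A, a' ∈ A, a ≠ a'}.
Equivalently, take A + A and drop any sum 2a that is achievable ONLY as a + a for a ∈ A (i.e. sums representable only with equal summands).
Enumerate pairs (a, a') with a < a' (symmetric, so each unordered pair gives one sum; this covers all a ≠ a'):
  -3 + -2 = -5
  -3 + 1 = -2
  -3 + 5 = 2
  -3 + 6 = 3
  -2 + 1 = -1
  -2 + 5 = 3
  -2 + 6 = 4
  1 + 5 = 6
  1 + 6 = 7
  5 + 6 = 11
Collected distinct sums: {-5, -2, -1, 2, 3, 4, 6, 7, 11}
|A +̂ A| = 9
(Reference bound: |A +̂ A| ≥ 2|A| - 3 for |A| ≥ 2, with |A| = 5 giving ≥ 7.)

|A +̂ A| = 9


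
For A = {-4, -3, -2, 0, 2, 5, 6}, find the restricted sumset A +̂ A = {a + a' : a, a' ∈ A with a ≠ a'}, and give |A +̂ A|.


Restricted sumset: A +̂ A = {a + a' : a ∈ A, a' ∈ A, a ≠ a'}.
Equivalently, take A + A and drop any sum 2a that is achievable ONLY as a + a for a ∈ A (i.e. sums representable only with equal summands).
Enumerate pairs (a, a') with a < a' (symmetric, so each unordered pair gives one sum; this covers all a ≠ a'):
  -4 + -3 = -7
  -4 + -2 = -6
  -4 + 0 = -4
  -4 + 2 = -2
  -4 + 5 = 1
  -4 + 6 = 2
  -3 + -2 = -5
  -3 + 0 = -3
  -3 + 2 = -1
  -3 + 5 = 2
  -3 + 6 = 3
  -2 + 0 = -2
  -2 + 2 = 0
  -2 + 5 = 3
  -2 + 6 = 4
  0 + 2 = 2
  0 + 5 = 5
  0 + 6 = 6
  2 + 5 = 7
  2 + 6 = 8
  5 + 6 = 11
Collected distinct sums: {-7, -6, -5, -4, -3, -2, -1, 0, 1, 2, 3, 4, 5, 6, 7, 8, 11}
|A +̂ A| = 17
(Reference bound: |A +̂ A| ≥ 2|A| - 3 for |A| ≥ 2, with |A| = 7 giving ≥ 11.)

|A +̂ A| = 17


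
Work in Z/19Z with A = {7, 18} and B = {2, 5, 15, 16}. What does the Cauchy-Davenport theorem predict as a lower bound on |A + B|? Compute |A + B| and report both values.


Cauchy-Davenport: |A + B| ≥ min(p, |A| + |B| - 1) for A, B nonempty in Z/pZ.
|A| = 2, |B| = 4, p = 19.
CD lower bound = min(19, 2 + 4 - 1) = min(19, 5) = 5.
Compute A + B mod 19 directly:
a = 7: 7+2=9, 7+5=12, 7+15=3, 7+16=4
a = 18: 18+2=1, 18+5=4, 18+15=14, 18+16=15
A + B = {1, 3, 4, 9, 12, 14, 15}, so |A + B| = 7.
Verify: 7 ≥ 5? Yes ✓.

CD lower bound = 5, actual |A + B| = 7.


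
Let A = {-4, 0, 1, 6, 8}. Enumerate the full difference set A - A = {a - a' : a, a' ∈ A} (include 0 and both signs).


A - A = {a - a' : a, a' ∈ A}.
Compute a - a' for each ordered pair (a, a'):
a = -4: -4--4=0, -4-0=-4, -4-1=-5, -4-6=-10, -4-8=-12
a = 0: 0--4=4, 0-0=0, 0-1=-1, 0-6=-6, 0-8=-8
a = 1: 1--4=5, 1-0=1, 1-1=0, 1-6=-5, 1-8=-7
a = 6: 6--4=10, 6-0=6, 6-1=5, 6-6=0, 6-8=-2
a = 8: 8--4=12, 8-0=8, 8-1=7, 8-6=2, 8-8=0
Collecting distinct values (and noting 0 appears from a-a):
A - A = {-12, -10, -8, -7, -6, -5, -4, -2, -1, 0, 1, 2, 4, 5, 6, 7, 8, 10, 12}
|A - A| = 19

A - A = {-12, -10, -8, -7, -6, -5, -4, -2, -1, 0, 1, 2, 4, 5, 6, 7, 8, 10, 12}


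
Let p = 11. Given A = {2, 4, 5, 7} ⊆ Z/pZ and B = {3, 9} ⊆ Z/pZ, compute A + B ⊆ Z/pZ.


Work in Z/11Z: reduce every sum a + b modulo 11.
Enumerate all 8 pairs:
a = 2: 2+3=5, 2+9=0
a = 4: 4+3=7, 4+9=2
a = 5: 5+3=8, 5+9=3
a = 7: 7+3=10, 7+9=5
Distinct residues collected: {0, 2, 3, 5, 7, 8, 10}
|A + B| = 7 (out of 11 total residues).

A + B = {0, 2, 3, 5, 7, 8, 10}


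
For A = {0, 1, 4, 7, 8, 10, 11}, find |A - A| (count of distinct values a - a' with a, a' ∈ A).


A - A = {a - a' : a, a' ∈ A}; |A| = 7.
Bounds: 2|A|-1 ≤ |A - A| ≤ |A|² - |A| + 1, i.e. 13 ≤ |A - A| ≤ 43.
Note: 0 ∈ A - A always (from a - a). The set is symmetric: if d ∈ A - A then -d ∈ A - A.
Enumerate nonzero differences d = a - a' with a > a' (then include -d):
Positive differences: {1, 2, 3, 4, 6, 7, 8, 9, 10, 11}
Full difference set: {0} ∪ (positive diffs) ∪ (negative diffs).
|A - A| = 1 + 2·10 = 21 (matches direct enumeration: 21).

|A - A| = 21


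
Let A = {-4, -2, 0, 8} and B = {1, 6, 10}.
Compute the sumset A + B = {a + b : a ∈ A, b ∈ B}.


A + B = {a + b : a ∈ A, b ∈ B}.
Enumerate all |A|·|B| = 4·3 = 12 pairs (a, b) and collect distinct sums.
a = -4: -4+1=-3, -4+6=2, -4+10=6
a = -2: -2+1=-1, -2+6=4, -2+10=8
a = 0: 0+1=1, 0+6=6, 0+10=10
a = 8: 8+1=9, 8+6=14, 8+10=18
Collecting distinct sums: A + B = {-3, -1, 1, 2, 4, 6, 8, 9, 10, 14, 18}
|A + B| = 11

A + B = {-3, -1, 1, 2, 4, 6, 8, 9, 10, 14, 18}


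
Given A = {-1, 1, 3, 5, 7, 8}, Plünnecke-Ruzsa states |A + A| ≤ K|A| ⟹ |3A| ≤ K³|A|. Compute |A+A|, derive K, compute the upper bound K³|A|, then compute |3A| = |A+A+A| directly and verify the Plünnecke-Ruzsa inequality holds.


|A| = 6.
Step 1: Compute A + A by enumerating all 36 pairs.
A + A = {-2, 0, 2, 4, 6, 7, 8, 9, 10, 11, 12, 13, 14, 15, 16}, so |A + A| = 15.
Step 2: Doubling constant K = |A + A|/|A| = 15/6 = 15/6 ≈ 2.5000.
Step 3: Plünnecke-Ruzsa gives |3A| ≤ K³·|A| = (2.5000)³ · 6 ≈ 93.7500.
Step 4: Compute 3A = A + A + A directly by enumerating all triples (a,b,c) ∈ A³; |3A| = 24.
Step 5: Check 24 ≤ 93.7500? Yes ✓.

K = 15/6, Plünnecke-Ruzsa bound K³|A| ≈ 93.7500, |3A| = 24, inequality holds.


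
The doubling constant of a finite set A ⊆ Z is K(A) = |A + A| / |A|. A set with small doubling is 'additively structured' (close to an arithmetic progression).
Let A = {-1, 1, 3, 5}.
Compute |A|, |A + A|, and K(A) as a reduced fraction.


|A| = 4.
Compute A + A by enumerating all 16 pairs.
A + A = {-2, 0, 2, 4, 6, 8, 10}, so |A + A| = 7.
K = |A + A| / |A| = 7/4 (already in lowest terms) ≈ 1.7500.
Reference: AP of size 4 gives K = 7/4 ≈ 1.7500; a fully generic set of size 4 gives K ≈ 2.5000.

|A| = 4, |A + A| = 7, K = 7/4.


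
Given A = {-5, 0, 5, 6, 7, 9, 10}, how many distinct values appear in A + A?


A + A = {a + a' : a, a' ∈ A}; |A| = 7.
General bounds: 2|A| - 1 ≤ |A + A| ≤ |A|(|A|+1)/2, i.e. 13 ≤ |A + A| ≤ 28.
Lower bound 2|A|-1 is attained iff A is an arithmetic progression.
Enumerate sums a + a' for a ≤ a' (symmetric, so this suffices):
a = -5: -5+-5=-10, -5+0=-5, -5+5=0, -5+6=1, -5+7=2, -5+9=4, -5+10=5
a = 0: 0+0=0, 0+5=5, 0+6=6, 0+7=7, 0+9=9, 0+10=10
a = 5: 5+5=10, 5+6=11, 5+7=12, 5+9=14, 5+10=15
a = 6: 6+6=12, 6+7=13, 6+9=15, 6+10=16
a = 7: 7+7=14, 7+9=16, 7+10=17
a = 9: 9+9=18, 9+10=19
a = 10: 10+10=20
Distinct sums: {-10, -5, 0, 1, 2, 4, 5, 6, 7, 9, 10, 11, 12, 13, 14, 15, 16, 17, 18, 19, 20}
|A + A| = 21

|A + A| = 21


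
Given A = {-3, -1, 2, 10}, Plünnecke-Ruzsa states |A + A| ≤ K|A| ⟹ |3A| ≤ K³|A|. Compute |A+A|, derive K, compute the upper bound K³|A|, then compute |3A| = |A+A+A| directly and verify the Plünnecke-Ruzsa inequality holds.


|A| = 4.
Step 1: Compute A + A by enumerating all 16 pairs.
A + A = {-6, -4, -2, -1, 1, 4, 7, 9, 12, 20}, so |A + A| = 10.
Step 2: Doubling constant K = |A + A|/|A| = 10/4 = 10/4 ≈ 2.5000.
Step 3: Plünnecke-Ruzsa gives |3A| ≤ K³·|A| = (2.5000)³ · 4 ≈ 62.5000.
Step 4: Compute 3A = A + A + A directly by enumerating all triples (a,b,c) ∈ A³; |3A| = 19.
Step 5: Check 19 ≤ 62.5000? Yes ✓.

K = 10/4, Plünnecke-Ruzsa bound K³|A| ≈ 62.5000, |3A| = 19, inequality holds.


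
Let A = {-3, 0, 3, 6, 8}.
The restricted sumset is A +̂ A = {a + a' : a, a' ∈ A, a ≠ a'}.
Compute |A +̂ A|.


Restricted sumset: A +̂ A = {a + a' : a ∈ A, a' ∈ A, a ≠ a'}.
Equivalently, take A + A and drop any sum 2a that is achievable ONLY as a + a for a ∈ A (i.e. sums representable only with equal summands).
Enumerate pairs (a, a') with a < a' (symmetric, so each unordered pair gives one sum; this covers all a ≠ a'):
  -3 + 0 = -3
  -3 + 3 = 0
  -3 + 6 = 3
  -3 + 8 = 5
  0 + 3 = 3
  0 + 6 = 6
  0 + 8 = 8
  3 + 6 = 9
  3 + 8 = 11
  6 + 8 = 14
Collected distinct sums: {-3, 0, 3, 5, 6, 8, 9, 11, 14}
|A +̂ A| = 9
(Reference bound: |A +̂ A| ≥ 2|A| - 3 for |A| ≥ 2, with |A| = 5 giving ≥ 7.)

|A +̂ A| = 9


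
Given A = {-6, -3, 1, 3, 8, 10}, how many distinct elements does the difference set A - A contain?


A - A = {a - a' : a, a' ∈ A}; |A| = 6.
Bounds: 2|A|-1 ≤ |A - A| ≤ |A|² - |A| + 1, i.e. 11 ≤ |A - A| ≤ 31.
Note: 0 ∈ A - A always (from a - a). The set is symmetric: if d ∈ A - A then -d ∈ A - A.
Enumerate nonzero differences d = a - a' with a > a' (then include -d):
Positive differences: {2, 3, 4, 5, 6, 7, 9, 11, 13, 14, 16}
Full difference set: {0} ∪ (positive diffs) ∪ (negative diffs).
|A - A| = 1 + 2·11 = 23 (matches direct enumeration: 23).

|A - A| = 23


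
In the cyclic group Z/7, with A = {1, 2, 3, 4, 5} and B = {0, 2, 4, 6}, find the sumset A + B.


Work in Z/7Z: reduce every sum a + b modulo 7.
Enumerate all 20 pairs:
a = 1: 1+0=1, 1+2=3, 1+4=5, 1+6=0
a = 2: 2+0=2, 2+2=4, 2+4=6, 2+6=1
a = 3: 3+0=3, 3+2=5, 3+4=0, 3+6=2
a = 4: 4+0=4, 4+2=6, 4+4=1, 4+6=3
a = 5: 5+0=5, 5+2=0, 5+4=2, 5+6=4
Distinct residues collected: {0, 1, 2, 3, 4, 5, 6}
|A + B| = 7 (out of 7 total residues).

A + B = {0, 1, 2, 3, 4, 5, 6}


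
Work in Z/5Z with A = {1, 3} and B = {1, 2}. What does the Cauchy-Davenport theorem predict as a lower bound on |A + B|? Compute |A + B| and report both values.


Cauchy-Davenport: |A + B| ≥ min(p, |A| + |B| - 1) for A, B nonempty in Z/pZ.
|A| = 2, |B| = 2, p = 5.
CD lower bound = min(5, 2 + 2 - 1) = min(5, 3) = 3.
Compute A + B mod 5 directly:
a = 1: 1+1=2, 1+2=3
a = 3: 3+1=4, 3+2=0
A + B = {0, 2, 3, 4}, so |A + B| = 4.
Verify: 4 ≥ 3? Yes ✓.

CD lower bound = 3, actual |A + B| = 4.


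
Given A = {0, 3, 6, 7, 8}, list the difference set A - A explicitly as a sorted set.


A - A = {a - a' : a, a' ∈ A}.
Compute a - a' for each ordered pair (a, a'):
a = 0: 0-0=0, 0-3=-3, 0-6=-6, 0-7=-7, 0-8=-8
a = 3: 3-0=3, 3-3=0, 3-6=-3, 3-7=-4, 3-8=-5
a = 6: 6-0=6, 6-3=3, 6-6=0, 6-7=-1, 6-8=-2
a = 7: 7-0=7, 7-3=4, 7-6=1, 7-7=0, 7-8=-1
a = 8: 8-0=8, 8-3=5, 8-6=2, 8-7=1, 8-8=0
Collecting distinct values (and noting 0 appears from a-a):
A - A = {-8, -7, -6, -5, -4, -3, -2, -1, 0, 1, 2, 3, 4, 5, 6, 7, 8}
|A - A| = 17

A - A = {-8, -7, -6, -5, -4, -3, -2, -1, 0, 1, 2, 3, 4, 5, 6, 7, 8}


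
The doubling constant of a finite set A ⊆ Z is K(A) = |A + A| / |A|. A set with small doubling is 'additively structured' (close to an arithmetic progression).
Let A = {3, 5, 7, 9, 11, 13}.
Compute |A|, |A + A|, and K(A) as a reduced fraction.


|A| = 6.
Compute A + A by enumerating all 36 pairs.
A + A = {6, 8, 10, 12, 14, 16, 18, 20, 22, 24, 26}, so |A + A| = 11.
K = |A + A| / |A| = 11/6 (already in lowest terms) ≈ 1.8333.
Reference: AP of size 6 gives K = 11/6 ≈ 1.8333; a fully generic set of size 6 gives K ≈ 3.5000.

|A| = 6, |A + A| = 11, K = 11/6.


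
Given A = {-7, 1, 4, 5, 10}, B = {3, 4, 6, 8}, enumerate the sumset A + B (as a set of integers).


A + B = {a + b : a ∈ A, b ∈ B}.
Enumerate all |A|·|B| = 5·4 = 20 pairs (a, b) and collect distinct sums.
a = -7: -7+3=-4, -7+4=-3, -7+6=-1, -7+8=1
a = 1: 1+3=4, 1+4=5, 1+6=7, 1+8=9
a = 4: 4+3=7, 4+4=8, 4+6=10, 4+8=12
a = 5: 5+3=8, 5+4=9, 5+6=11, 5+8=13
a = 10: 10+3=13, 10+4=14, 10+6=16, 10+8=18
Collecting distinct sums: A + B = {-4, -3, -1, 1, 4, 5, 7, 8, 9, 10, 11, 12, 13, 14, 16, 18}
|A + B| = 16

A + B = {-4, -3, -1, 1, 4, 5, 7, 8, 9, 10, 11, 12, 13, 14, 16, 18}


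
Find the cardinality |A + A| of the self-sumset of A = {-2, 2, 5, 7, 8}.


A + A = {a + a' : a, a' ∈ A}; |A| = 5.
General bounds: 2|A| - 1 ≤ |A + A| ≤ |A|(|A|+1)/2, i.e. 9 ≤ |A + A| ≤ 15.
Lower bound 2|A|-1 is attained iff A is an arithmetic progression.
Enumerate sums a + a' for a ≤ a' (symmetric, so this suffices):
a = -2: -2+-2=-4, -2+2=0, -2+5=3, -2+7=5, -2+8=6
a = 2: 2+2=4, 2+5=7, 2+7=9, 2+8=10
a = 5: 5+5=10, 5+7=12, 5+8=13
a = 7: 7+7=14, 7+8=15
a = 8: 8+8=16
Distinct sums: {-4, 0, 3, 4, 5, 6, 7, 9, 10, 12, 13, 14, 15, 16}
|A + A| = 14

|A + A| = 14


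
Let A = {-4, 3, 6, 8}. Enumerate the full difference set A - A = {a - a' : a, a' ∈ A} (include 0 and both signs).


A - A = {a - a' : a, a' ∈ A}.
Compute a - a' for each ordered pair (a, a'):
a = -4: -4--4=0, -4-3=-7, -4-6=-10, -4-8=-12
a = 3: 3--4=7, 3-3=0, 3-6=-3, 3-8=-5
a = 6: 6--4=10, 6-3=3, 6-6=0, 6-8=-2
a = 8: 8--4=12, 8-3=5, 8-6=2, 8-8=0
Collecting distinct values (and noting 0 appears from a-a):
A - A = {-12, -10, -7, -5, -3, -2, 0, 2, 3, 5, 7, 10, 12}
|A - A| = 13

A - A = {-12, -10, -7, -5, -3, -2, 0, 2, 3, 5, 7, 10, 12}


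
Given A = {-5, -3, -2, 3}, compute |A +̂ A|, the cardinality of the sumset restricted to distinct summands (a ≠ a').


Restricted sumset: A +̂ A = {a + a' : a ∈ A, a' ∈ A, a ≠ a'}.
Equivalently, take A + A and drop any sum 2a that is achievable ONLY as a + a for a ∈ A (i.e. sums representable only with equal summands).
Enumerate pairs (a, a') with a < a' (symmetric, so each unordered pair gives one sum; this covers all a ≠ a'):
  -5 + -3 = -8
  -5 + -2 = -7
  -5 + 3 = -2
  -3 + -2 = -5
  -3 + 3 = 0
  -2 + 3 = 1
Collected distinct sums: {-8, -7, -5, -2, 0, 1}
|A +̂ A| = 6
(Reference bound: |A +̂ A| ≥ 2|A| - 3 for |A| ≥ 2, with |A| = 4 giving ≥ 5.)

|A +̂ A| = 6


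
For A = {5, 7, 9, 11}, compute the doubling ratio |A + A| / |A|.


|A| = 4.
Compute A + A by enumerating all 16 pairs.
A + A = {10, 12, 14, 16, 18, 20, 22}, so |A + A| = 7.
K = |A + A| / |A| = 7/4 (already in lowest terms) ≈ 1.7500.
Reference: AP of size 4 gives K = 7/4 ≈ 1.7500; a fully generic set of size 4 gives K ≈ 2.5000.

|A| = 4, |A + A| = 7, K = 7/4.


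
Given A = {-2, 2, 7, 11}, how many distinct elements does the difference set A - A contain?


A - A = {a - a' : a, a' ∈ A}; |A| = 4.
Bounds: 2|A|-1 ≤ |A - A| ≤ |A|² - |A| + 1, i.e. 7 ≤ |A - A| ≤ 13.
Note: 0 ∈ A - A always (from a - a). The set is symmetric: if d ∈ A - A then -d ∈ A - A.
Enumerate nonzero differences d = a - a' with a > a' (then include -d):
Positive differences: {4, 5, 9, 13}
Full difference set: {0} ∪ (positive diffs) ∪ (negative diffs).
|A - A| = 1 + 2·4 = 9 (matches direct enumeration: 9).

|A - A| = 9


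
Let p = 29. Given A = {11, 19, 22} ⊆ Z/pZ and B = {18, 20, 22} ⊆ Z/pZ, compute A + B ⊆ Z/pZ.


Work in Z/29Z: reduce every sum a + b modulo 29.
Enumerate all 9 pairs:
a = 11: 11+18=0, 11+20=2, 11+22=4
a = 19: 19+18=8, 19+20=10, 19+22=12
a = 22: 22+18=11, 22+20=13, 22+22=15
Distinct residues collected: {0, 2, 4, 8, 10, 11, 12, 13, 15}
|A + B| = 9 (out of 29 total residues).

A + B = {0, 2, 4, 8, 10, 11, 12, 13, 15}


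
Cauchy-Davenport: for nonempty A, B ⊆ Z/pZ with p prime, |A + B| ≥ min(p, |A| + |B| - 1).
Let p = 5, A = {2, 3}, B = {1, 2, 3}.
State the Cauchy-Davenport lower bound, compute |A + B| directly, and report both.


Cauchy-Davenport: |A + B| ≥ min(p, |A| + |B| - 1) for A, B nonempty in Z/pZ.
|A| = 2, |B| = 3, p = 5.
CD lower bound = min(5, 2 + 3 - 1) = min(5, 4) = 4.
Compute A + B mod 5 directly:
a = 2: 2+1=3, 2+2=4, 2+3=0
a = 3: 3+1=4, 3+2=0, 3+3=1
A + B = {0, 1, 3, 4}, so |A + B| = 4.
Verify: 4 ≥ 4? Yes ✓.

CD lower bound = 4, actual |A + B| = 4.


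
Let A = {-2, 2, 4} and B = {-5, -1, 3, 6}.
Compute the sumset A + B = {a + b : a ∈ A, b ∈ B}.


A + B = {a + b : a ∈ A, b ∈ B}.
Enumerate all |A|·|B| = 3·4 = 12 pairs (a, b) and collect distinct sums.
a = -2: -2+-5=-7, -2+-1=-3, -2+3=1, -2+6=4
a = 2: 2+-5=-3, 2+-1=1, 2+3=5, 2+6=8
a = 4: 4+-5=-1, 4+-1=3, 4+3=7, 4+6=10
Collecting distinct sums: A + B = {-7, -3, -1, 1, 3, 4, 5, 7, 8, 10}
|A + B| = 10

A + B = {-7, -3, -1, 1, 3, 4, 5, 7, 8, 10}


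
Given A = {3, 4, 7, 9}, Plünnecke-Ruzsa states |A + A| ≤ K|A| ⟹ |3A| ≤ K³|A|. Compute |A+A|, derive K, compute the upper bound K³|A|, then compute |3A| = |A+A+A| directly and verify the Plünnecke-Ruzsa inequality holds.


|A| = 4.
Step 1: Compute A + A by enumerating all 16 pairs.
A + A = {6, 7, 8, 10, 11, 12, 13, 14, 16, 18}, so |A + A| = 10.
Step 2: Doubling constant K = |A + A|/|A| = 10/4 = 10/4 ≈ 2.5000.
Step 3: Plünnecke-Ruzsa gives |3A| ≤ K³·|A| = (2.5000)³ · 4 ≈ 62.5000.
Step 4: Compute 3A = A + A + A directly by enumerating all triples (a,b,c) ∈ A³; |3A| = 17.
Step 5: Check 17 ≤ 62.5000? Yes ✓.

K = 10/4, Plünnecke-Ruzsa bound K³|A| ≈ 62.5000, |3A| = 17, inequality holds.


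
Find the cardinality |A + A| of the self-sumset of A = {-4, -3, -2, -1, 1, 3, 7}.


A + A = {a + a' : a, a' ∈ A}; |A| = 7.
General bounds: 2|A| - 1 ≤ |A + A| ≤ |A|(|A|+1)/2, i.e. 13 ≤ |A + A| ≤ 28.
Lower bound 2|A|-1 is attained iff A is an arithmetic progression.
Enumerate sums a + a' for a ≤ a' (symmetric, so this suffices):
a = -4: -4+-4=-8, -4+-3=-7, -4+-2=-6, -4+-1=-5, -4+1=-3, -4+3=-1, -4+7=3
a = -3: -3+-3=-6, -3+-2=-5, -3+-1=-4, -3+1=-2, -3+3=0, -3+7=4
a = -2: -2+-2=-4, -2+-1=-3, -2+1=-1, -2+3=1, -2+7=5
a = -1: -1+-1=-2, -1+1=0, -1+3=2, -1+7=6
a = 1: 1+1=2, 1+3=4, 1+7=8
a = 3: 3+3=6, 3+7=10
a = 7: 7+7=14
Distinct sums: {-8, -7, -6, -5, -4, -3, -2, -1, 0, 1, 2, 3, 4, 5, 6, 8, 10, 14}
|A + A| = 18

|A + A| = 18


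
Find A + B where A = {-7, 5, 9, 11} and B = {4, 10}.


A + B = {a + b : a ∈ A, b ∈ B}.
Enumerate all |A|·|B| = 4·2 = 8 pairs (a, b) and collect distinct sums.
a = -7: -7+4=-3, -7+10=3
a = 5: 5+4=9, 5+10=15
a = 9: 9+4=13, 9+10=19
a = 11: 11+4=15, 11+10=21
Collecting distinct sums: A + B = {-3, 3, 9, 13, 15, 19, 21}
|A + B| = 7

A + B = {-3, 3, 9, 13, 15, 19, 21}


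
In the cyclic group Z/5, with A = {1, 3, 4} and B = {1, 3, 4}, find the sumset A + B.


Work in Z/5Z: reduce every sum a + b modulo 5.
Enumerate all 9 pairs:
a = 1: 1+1=2, 1+3=4, 1+4=0
a = 3: 3+1=4, 3+3=1, 3+4=2
a = 4: 4+1=0, 4+3=2, 4+4=3
Distinct residues collected: {0, 1, 2, 3, 4}
|A + B| = 5 (out of 5 total residues).

A + B = {0, 1, 2, 3, 4}


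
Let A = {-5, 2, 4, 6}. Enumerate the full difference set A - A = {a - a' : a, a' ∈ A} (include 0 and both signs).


A - A = {a - a' : a, a' ∈ A}.
Compute a - a' for each ordered pair (a, a'):
a = -5: -5--5=0, -5-2=-7, -5-4=-9, -5-6=-11
a = 2: 2--5=7, 2-2=0, 2-4=-2, 2-6=-4
a = 4: 4--5=9, 4-2=2, 4-4=0, 4-6=-2
a = 6: 6--5=11, 6-2=4, 6-4=2, 6-6=0
Collecting distinct values (and noting 0 appears from a-a):
A - A = {-11, -9, -7, -4, -2, 0, 2, 4, 7, 9, 11}
|A - A| = 11

A - A = {-11, -9, -7, -4, -2, 0, 2, 4, 7, 9, 11}


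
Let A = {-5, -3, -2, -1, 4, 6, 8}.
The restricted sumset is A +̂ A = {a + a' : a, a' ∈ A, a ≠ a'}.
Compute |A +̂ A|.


Restricted sumset: A +̂ A = {a + a' : a ∈ A, a' ∈ A, a ≠ a'}.
Equivalently, take A + A and drop any sum 2a that is achievable ONLY as a + a for a ∈ A (i.e. sums representable only with equal summands).
Enumerate pairs (a, a') with a < a' (symmetric, so each unordered pair gives one sum; this covers all a ≠ a'):
  -5 + -3 = -8
  -5 + -2 = -7
  -5 + -1 = -6
  -5 + 4 = -1
  -5 + 6 = 1
  -5 + 8 = 3
  -3 + -2 = -5
  -3 + -1 = -4
  -3 + 4 = 1
  -3 + 6 = 3
  -3 + 8 = 5
  -2 + -1 = -3
  -2 + 4 = 2
  -2 + 6 = 4
  -2 + 8 = 6
  -1 + 4 = 3
  -1 + 6 = 5
  -1 + 8 = 7
  4 + 6 = 10
  4 + 8 = 12
  6 + 8 = 14
Collected distinct sums: {-8, -7, -6, -5, -4, -3, -1, 1, 2, 3, 4, 5, 6, 7, 10, 12, 14}
|A +̂ A| = 17
(Reference bound: |A +̂ A| ≥ 2|A| - 3 for |A| ≥ 2, with |A| = 7 giving ≥ 11.)

|A +̂ A| = 17


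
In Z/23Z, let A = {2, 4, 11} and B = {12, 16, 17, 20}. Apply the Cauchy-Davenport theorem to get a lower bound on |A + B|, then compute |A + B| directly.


Cauchy-Davenport: |A + B| ≥ min(p, |A| + |B| - 1) for A, B nonempty in Z/pZ.
|A| = 3, |B| = 4, p = 23.
CD lower bound = min(23, 3 + 4 - 1) = min(23, 6) = 6.
Compute A + B mod 23 directly:
a = 2: 2+12=14, 2+16=18, 2+17=19, 2+20=22
a = 4: 4+12=16, 4+16=20, 4+17=21, 4+20=1
a = 11: 11+12=0, 11+16=4, 11+17=5, 11+20=8
A + B = {0, 1, 4, 5, 8, 14, 16, 18, 19, 20, 21, 22}, so |A + B| = 12.
Verify: 12 ≥ 6? Yes ✓.

CD lower bound = 6, actual |A + B| = 12.


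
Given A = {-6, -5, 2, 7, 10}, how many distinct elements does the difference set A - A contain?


A - A = {a - a' : a, a' ∈ A}; |A| = 5.
Bounds: 2|A|-1 ≤ |A - A| ≤ |A|² - |A| + 1, i.e. 9 ≤ |A - A| ≤ 21.
Note: 0 ∈ A - A always (from a - a). The set is symmetric: if d ∈ A - A then -d ∈ A - A.
Enumerate nonzero differences d = a - a' with a > a' (then include -d):
Positive differences: {1, 3, 5, 7, 8, 12, 13, 15, 16}
Full difference set: {0} ∪ (positive diffs) ∪ (negative diffs).
|A - A| = 1 + 2·9 = 19 (matches direct enumeration: 19).

|A - A| = 19


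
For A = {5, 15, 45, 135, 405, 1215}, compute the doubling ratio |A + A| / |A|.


|A| = 6.
Compute A + A by enumerating all 36 pairs.
A + A = {10, 20, 30, 50, 60, 90, 140, 150, 180, 270, 410, 420, 450, 540, 810, 1220, 1230, 1260, 1350, 1620, 2430}, so |A + A| = 21.
K = |A + A| / |A| = 21/6 = 7/2 ≈ 3.5000.
Reference: AP of size 6 gives K = 11/6 ≈ 1.8333; a fully generic set of size 6 gives K ≈ 3.5000.

|A| = 6, |A + A| = 21, K = 21/6 = 7/2.


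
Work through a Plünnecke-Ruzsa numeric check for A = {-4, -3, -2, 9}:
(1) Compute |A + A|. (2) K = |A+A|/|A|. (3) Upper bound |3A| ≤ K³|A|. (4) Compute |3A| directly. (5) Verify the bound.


|A| = 4.
Step 1: Compute A + A by enumerating all 16 pairs.
A + A = {-8, -7, -6, -5, -4, 5, 6, 7, 18}, so |A + A| = 9.
Step 2: Doubling constant K = |A + A|/|A| = 9/4 = 9/4 ≈ 2.2500.
Step 3: Plünnecke-Ruzsa gives |3A| ≤ K³·|A| = (2.2500)³ · 4 ≈ 45.5625.
Step 4: Compute 3A = A + A + A directly by enumerating all triples (a,b,c) ∈ A³; |3A| = 16.
Step 5: Check 16 ≤ 45.5625? Yes ✓.

K = 9/4, Plünnecke-Ruzsa bound K³|A| ≈ 45.5625, |3A| = 16, inequality holds.
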